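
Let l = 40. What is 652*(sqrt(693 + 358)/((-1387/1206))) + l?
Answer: 40 - 786312*sqrt(1051)/1387 ≈ -18339.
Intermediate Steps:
652*(sqrt(693 + 358)/((-1387/1206))) + l = 652*(sqrt(693 + 358)/((-1387/1206))) + 40 = 652*(sqrt(1051)/((-1387*1/1206))) + 40 = 652*(sqrt(1051)/(-1387/1206)) + 40 = 652*(sqrt(1051)*(-1206/1387)) + 40 = 652*(-1206*sqrt(1051)/1387) + 40 = -786312*sqrt(1051)/1387 + 40 = 40 - 786312*sqrt(1051)/1387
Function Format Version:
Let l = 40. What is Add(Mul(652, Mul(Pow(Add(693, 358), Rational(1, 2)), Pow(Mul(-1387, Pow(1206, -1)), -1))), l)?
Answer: Add(40, Mul(Rational(-786312, 1387), Pow(1051, Rational(1, 2)))) ≈ -18339.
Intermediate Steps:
Add(Mul(652, Mul(Pow(Add(693, 358), Rational(1, 2)), Pow(Mul(-1387, Pow(1206, -1)), -1))), l) = Add(Mul(652, Mul(Pow(Add(693, 358), Rational(1, 2)), Pow(Mul(-1387, Pow(1206, -1)), -1))), 40) = Add(Mul(652, Mul(Pow(1051, Rational(1, 2)), Pow(Mul(-1387, Rational(1, 1206)), -1))), 40) = Add(Mul(652, Mul(Pow(1051, Rational(1, 2)), Pow(Rational(-1387, 1206), -1))), 40) = Add(Mul(652, Mul(Pow(1051, Rational(1, 2)), Rational(-1206, 1387))), 40) = Add(Mul(652, Mul(Rational(-1206, 1387), Pow(1051, Rational(1, 2)))), 40) = Add(Mul(Rational(-786312, 1387), Pow(1051, Rational(1, 2))), 40) = Add(40, Mul(Rational(-786312, 1387), Pow(1051, Rational(1, 2))))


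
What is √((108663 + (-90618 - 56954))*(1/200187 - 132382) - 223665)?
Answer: √135707133443107774/5133 ≈ 71768.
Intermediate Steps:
√((108663 + (-90618 - 56954))*(1/200187 - 132382) - 223665) = √((108663 - 147572)*(1/200187 - 132382) - 223665) = √(-38909*(-26501155433/200187) - 223665) = √(79317958210969/15399 - 223665) = √(79314513993634/15399) = √135707133443107774/5133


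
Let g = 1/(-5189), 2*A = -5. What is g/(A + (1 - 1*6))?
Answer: 2/77835 ≈ 2.5695e-5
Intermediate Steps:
A = -5/2 (A = (½)*(-5) = -5/2 ≈ -2.5000)
g = -1/5189 ≈ -0.00019272
g/(A + (1 - 1*6)) = -1/(5189*(-5/2 + (1 - 1*6))) = -1/(5189*(-5/2 + (1 - 6))) = -1/(5189*(-5/2 - 5)) = -1/(5189*(-15/2)) = -1/5189*(-2/15) = 2/77835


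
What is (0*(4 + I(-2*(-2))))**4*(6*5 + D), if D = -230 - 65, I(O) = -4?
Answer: 0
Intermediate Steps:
D = -295
(0*(4 + I(-2*(-2))))**4*(6*5 + D) = (0*(4 - 4))**4*(6*5 - 295) = (0*0)**4*(30 - 295) = 0**4*(-265) = 0*(-265) = 0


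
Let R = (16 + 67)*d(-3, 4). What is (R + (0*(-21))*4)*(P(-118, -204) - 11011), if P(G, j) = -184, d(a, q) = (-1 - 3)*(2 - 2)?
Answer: 0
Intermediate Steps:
d(a, q) = 0 (d(a, q) = -4*0 = 0)
R = 0 (R = (16 + 67)*0 = 83*0 = 0)
(R + (0*(-21))*4)*(P(-118, -204) - 11011) = (0 + (0*(-21))*4)*(-184 - 11011) = (0 + 0*4)*(-11195) = (0 + 0)*(-11195) = 0*(-11195) = 0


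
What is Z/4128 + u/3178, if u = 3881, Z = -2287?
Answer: 4376341/6559392 ≈ 0.66719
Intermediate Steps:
Z/4128 + u/3178 = -2287/4128 + 3881/3178 = 4376341/6559392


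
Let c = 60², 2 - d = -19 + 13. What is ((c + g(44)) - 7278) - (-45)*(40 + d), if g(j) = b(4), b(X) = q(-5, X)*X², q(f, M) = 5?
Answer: -1438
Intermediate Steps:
d = 8 (d = 2 - (-19 + 13) = 2 - 1*(-6) = 2 + 6 = 8)
b(X) = 5*X²
c = 3600
g(j) = 80 (g(j) = 5*4² = 5*16 = 80)
((c + g(44)) - 7278) - (-45)*(40 + d) = ((3600 + 80) - 7278) - (-45)*(40 + 8) = (3680 - 7278) - (-45)*48 = -3598 - 1*(-2160) = -3598 + 2160 = -1438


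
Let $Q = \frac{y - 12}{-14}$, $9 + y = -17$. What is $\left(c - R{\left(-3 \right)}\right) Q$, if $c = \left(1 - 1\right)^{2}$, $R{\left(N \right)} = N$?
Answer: $\frac{57}{7} \approx 8.1429$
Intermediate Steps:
$y = -26$ ($y = -9 - 17 = -26$)
$c = 0$ ($c = 0^{2} = 0$)
$Q = \frac{19}{7}$ ($Q = \frac{-26 - 12}{-14} = \left(-38\right) \left(- \frac{1}{14}\right) = \frac{19}{7} \approx 2.7143$)
$\left(c - R{\left(-3 \right)}\right) Q = \left(0 - -3\right) \frac{19}{7} = \left(0 + 3\right) \frac{19}{7} = 3 \cdot \frac{19}{7} = \frac{57}{7}$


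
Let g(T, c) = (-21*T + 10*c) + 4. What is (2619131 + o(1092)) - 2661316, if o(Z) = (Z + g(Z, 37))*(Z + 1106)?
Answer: -47224453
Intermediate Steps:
g(T, c) = 4 - 21*T + 10*c
o(Z) = (374 - 20*Z)*(1106 + Z) (o(Z) = (Z + (4 - 21*Z + 10*37))*(Z + 1106) = (Z + (4 - 21*Z + 370))*(1106 + Z) = (Z + (374 - 21*Z))*(1106 + Z) = (374 - 20*Z)*(1106 + Z))
(2619131 + o(1092)) - 2661316 = (2619131 + (413644 - 21746*1092 - 20*1092**2)) - 2661316 = (2619131 + (413644 - 23746632 - 20*1192464)) - 2661316 = (2619131 + (413644 - 23746632 - 23849280)) - 2661316 = (2619131 - 47182268) - 2661316 = -44563137 - 2661316 = -47224453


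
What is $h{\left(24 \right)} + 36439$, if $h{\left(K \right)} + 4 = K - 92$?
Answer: $36367$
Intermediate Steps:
$h{\left(K \right)} = -96 + K$ ($h{\left(K \right)} = -4 + \left(K - 92\right) = -4 + \left(-92 + K\right) = -96 + K$)
$h{\left(24 \right)} + 36439 = \left(-96 + 24\right) + 36439 = -72 + 36439 = 36367$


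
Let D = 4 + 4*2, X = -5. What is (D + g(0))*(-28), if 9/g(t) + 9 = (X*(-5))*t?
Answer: -308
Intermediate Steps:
D = 12 (D = 4 + 8 = 12)
g(t) = 9/(-9 + 25*t) (g(t) = 9/(-9 + (-5*(-5))*t) = 9/(-9 + 25*t))
(D + g(0))*(-28) = (12 + 9/(-9 + 25*0))*(-28) = (12 + 9/(-9 + 0))*(-28) = (12 + 9/(-9))*(-28) = (12 + 9*(-⅑))*(-28) = (12 - 1)*(-28) = 11*(-28) = -308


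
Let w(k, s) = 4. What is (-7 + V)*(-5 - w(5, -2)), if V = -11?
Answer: 162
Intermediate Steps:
(-7 + V)*(-5 - w(5, -2)) = (-7 - 11)*(-5 - 1*4) = -18*(-5 - 4) = -18*(-9) = 162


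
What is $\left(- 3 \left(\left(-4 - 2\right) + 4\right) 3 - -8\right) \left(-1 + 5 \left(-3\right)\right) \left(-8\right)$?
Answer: $3328$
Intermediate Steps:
$\left(- 3 \left(\left(-4 - 2\right) + 4\right) 3 - -8\right) \left(-1 + 5 \left(-3\right)\right) \left(-8\right) = \left(- 3 \left(-6 + 4\right) 3 + 8\right) \left(-1 - 15\right) \left(-8\right) = \left(\left(-3\right) \left(-2\right) 3 + 8\right) \left(-16\right) \left(-8\right) = \left(6 \cdot 3 + 8\right) \left(-16\right) \left(-8\right) = \left(18 + 8\right) \left(-16\right) \left(-8\right) = 26 \left(-16\right) \left(-8\right) = \left(-416\right) \left(-8\right) = 3328$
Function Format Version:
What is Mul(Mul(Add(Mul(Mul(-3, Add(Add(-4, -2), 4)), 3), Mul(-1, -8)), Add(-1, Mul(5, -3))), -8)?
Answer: 3328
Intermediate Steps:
Mul(Mul(Add(Mul(Mul(-3, Add(Add(-4, -2), 4)), 3), Mul(-1, -8)), Add(-1, Mul(5, -3))), -8) = Mul(Mul(Add(Mul(Mul(-3, Add(-6, 4)), 3), 8), Add(-1, -15)), -8) = Mul(Mul(Add(Mul(Mul(-3, -2), 3), 8), -16), -8) = Mul(Mul(Add(Mul(6, 3), 8), -16), -8) = Mul(Mul(Add(18, 8), -16), -8) = Mul(Mul(26, -16), -8) = Mul(-416, -8) = 3328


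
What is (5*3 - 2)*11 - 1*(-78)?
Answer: 221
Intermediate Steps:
(5*3 - 2)*11 - 1*(-78) = (15 - 2)*11 + 78 = 13*11 + 78 = 143 + 78 = 221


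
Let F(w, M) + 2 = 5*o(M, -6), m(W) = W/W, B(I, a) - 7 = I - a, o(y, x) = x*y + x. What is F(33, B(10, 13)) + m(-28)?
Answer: -151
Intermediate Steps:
o(y, x) = x + x*y
B(I, a) = 7 + I - a (B(I, a) = 7 + (I - a) = 7 + I - a)
m(W) = 1
F(w, M) = -32 - 30*M (F(w, M) = -2 + 5*(-6*(1 + M)) = -2 + 5*(-6 - 6*M) = -2 + (-30 - 30*M) = -32 - 30*M)
F(33, B(10, 13)) + m(-28) = (-32 - 30*(7 + 10 - 1*13)) + 1 = (-32 - 30*(7 + 10 - 13)) + 1 = (-32 - 30*4) + 1 = (-32 - 120) + 1 = -152 + 1 = -151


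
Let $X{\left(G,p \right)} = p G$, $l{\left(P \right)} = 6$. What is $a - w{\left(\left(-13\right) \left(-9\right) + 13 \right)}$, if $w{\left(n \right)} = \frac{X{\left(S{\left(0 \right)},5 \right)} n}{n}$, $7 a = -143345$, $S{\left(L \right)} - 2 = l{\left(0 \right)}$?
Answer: $- \frac{143625}{7} \approx -20518.0$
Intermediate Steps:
$S{\left(L \right)} = 8$ ($S{\left(L \right)} = 2 + 6 = 8$)
$X{\left(G,p \right)} = G p$
$a = - \frac{143345}{7}$ ($a = \frac{1}{7} \left(-143345\right) = - \frac{143345}{7} \approx -20478.0$)
$w{\left(n \right)} = 40$ ($w{\left(n \right)} = \frac{8 \cdot 5 n}{n} = \frac{40 n}{n} = 40$)
$a - w{\left(\left(-13\right) \left(-9\right) + 13 \right)} = - \frac{143345}{7} - 40 = - \frac{143625}{7}$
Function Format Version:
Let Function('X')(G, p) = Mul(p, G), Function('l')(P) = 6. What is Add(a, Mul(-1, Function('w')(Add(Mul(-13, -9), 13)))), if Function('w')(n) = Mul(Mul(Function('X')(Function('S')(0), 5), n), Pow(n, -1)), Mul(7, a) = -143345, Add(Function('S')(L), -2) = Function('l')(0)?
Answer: Rational(-143625, 7) ≈ -20518.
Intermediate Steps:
Function('S')(L) = 8 (Function('S')(L) = Add(2, 6) = 8)
Function('X')(G, p) = Mul(G, p)
a = Rational(-143345, 7) (a = Mul(Rational(1, 7), -143345) = Rational(-143345, 7) ≈ -20478.)
Function('w')(n) = 40 (Function('w')(n) = Mul(Mul(Mul(8, 5), n), Pow(n, -1)) = Mul(Mul(40, n), Pow(n, -1)) = 40)
Add(a, Mul(-1, Function('w')(Add(Mul(-13, -9), 13)))) = Add(Rational(-143345, 7), Mul(-1, 40)) = Add(Rational(-143345, 7), -40) = Rational(-143625, 7)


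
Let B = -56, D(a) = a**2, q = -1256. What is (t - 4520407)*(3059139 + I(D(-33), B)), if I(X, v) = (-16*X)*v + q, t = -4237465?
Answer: -35325988961744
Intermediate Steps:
I(X, v) = -1256 - 16*X*v (I(X, v) = (-16*X)*v - 1256 = -16*X*v - 1256 = -1256 - 16*X*v)
(t - 4520407)*(3059139 + I(D(-33), B)) = (-4237465 - 4520407)*(3059139 + (-1256 - 16*(-33)**2*(-56))) = -8757872*(3059139 + (-1256 - 16*1089*(-56))) = -8757872*(3059139 + (-1256 + 975744)) = -8757872*(3059139 + 974488) = -8757872*4033627 = -35325988961744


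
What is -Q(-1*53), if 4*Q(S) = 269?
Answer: -269/4 ≈ -67.250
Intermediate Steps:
Q(S) = 269/4 (Q(S) = (¼)*269 = 269/4)
-Q(-1*53) = -1*269/4 = -269/4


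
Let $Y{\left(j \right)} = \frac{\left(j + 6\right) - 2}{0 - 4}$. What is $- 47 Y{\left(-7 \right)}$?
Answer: $- \frac{141}{4} \approx -35.25$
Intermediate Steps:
$Y{\left(j \right)} = -1 - \frac{j}{4}$ ($Y{\left(j \right)} = \frac{\left(6 + j\right) - 2}{-4} = \left(4 + j\right) \left(- \frac{1}{4}\right) = -1 - \frac{j}{4}$)
$- 47 Y{\left(-7 \right)} = - 47 \left(-1 - - \frac{7}{4}\right) = - 47 \left(-1 + \frac{7}{4}\right) = \left(-47\right) \frac{3}{4} = - \frac{141}{4}$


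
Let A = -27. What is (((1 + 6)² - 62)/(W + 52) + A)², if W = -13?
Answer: 6724/9 ≈ 747.11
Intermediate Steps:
(((1 + 6)² - 62)/(W + 52) + A)² = (((1 + 6)² - 62)/(-13 + 52) - 27)² = ((7² - 62)/39 - 27)² = ((49 - 62)*(1/39) - 27)² = (-13*1/39 - 27)² = (-⅓ - 27)² = (-82/3)² = 6724/9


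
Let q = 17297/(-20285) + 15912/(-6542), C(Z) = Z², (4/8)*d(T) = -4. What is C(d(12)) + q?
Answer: 4028577093/66352235 ≈ 60.715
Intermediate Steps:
d(T) = -8 (d(T) = 2*(-4) = -8)
q = -217965947/66352235 (q = 17297*(-1/20285) + 15912*(-1/6542) = -17297/20285 - 7956/3271 = -217965947/66352235 ≈ -3.2850)
C(d(12)) + q = (-8)² - 217965947/66352235 = 64 - 217965947/66352235 = 4028577093/66352235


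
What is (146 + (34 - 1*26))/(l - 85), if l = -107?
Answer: -77/96 ≈ -0.80208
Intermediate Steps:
(146 + (34 - 1*26))/(l - 85) = (146 + (34 - 1*26))/(-107 - 85) = (146 + (34 - 26))/(-192) = (146 + 8)*(-1/192) = 154*(-1/192) = -77/96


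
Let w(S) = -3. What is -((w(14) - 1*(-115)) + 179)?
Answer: -291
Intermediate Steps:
-((w(14) - 1*(-115)) + 179) = -((-3 - 1*(-115)) + 179) = -((-3 + 115) + 179) = -(112 + 179) = -1*291 = -291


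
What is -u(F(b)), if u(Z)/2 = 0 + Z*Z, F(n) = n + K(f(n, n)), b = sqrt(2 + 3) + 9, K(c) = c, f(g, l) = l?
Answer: -688 - 144*sqrt(5) ≈ -1010.0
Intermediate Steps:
b = 9 + sqrt(5) (b = sqrt(5) + 9 = 9 + sqrt(5) ≈ 11.236)
F(n) = 2*n (F(n) = n + n = 2*n)
u(Z) = 2*Z**2 (u(Z) = 2*(0 + Z*Z) = 2*(0 + Z**2) = 2*Z**2)
-u(F(b)) = -2*(2*(9 + sqrt(5)))**2 = -2*(18 + 2*sqrt(5))**2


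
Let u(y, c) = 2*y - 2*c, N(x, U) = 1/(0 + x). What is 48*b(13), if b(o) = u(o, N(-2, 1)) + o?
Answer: 1920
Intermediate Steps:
N(x, U) = 1/x
u(y, c) = -2*c + 2*y
b(o) = 1 + 3*o (b(o) = (-2/(-2) + 2*o) + o = (-2*(-½) + 2*o) + o = (1 + 2*o) + o = 1 + 3*o)
48*b(13) = 48*(1 + 3*13) = 48*(1 + 39) = 48*40 = 1920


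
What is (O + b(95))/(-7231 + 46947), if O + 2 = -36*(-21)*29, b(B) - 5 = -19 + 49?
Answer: 21957/39716 ≈ 0.55285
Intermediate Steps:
b(B) = 35 (b(B) = 5 + (-19 + 49) = 5 + 30 = 35)
O = 21922 (O = -2 - 36*(-21)*29 = -2 + 756*29 = -2 + 21924 = 21922)
(O + b(95))/(-7231 + 46947) = (21922 + 35)/(-7231 + 46947) = 21957/39716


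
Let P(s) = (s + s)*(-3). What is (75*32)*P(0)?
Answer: 0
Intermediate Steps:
P(s) = -6*s (P(s) = (2*s)*(-3) = -6*s)
(75*32)*P(0) = (75*32)*(-6*0) = 2400*0 = 0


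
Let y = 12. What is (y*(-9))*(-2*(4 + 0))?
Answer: 864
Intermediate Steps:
(y*(-9))*(-2*(4 + 0)) = (12*(-9))*(-2*(4 + 0)) = -(-216)*4 = -108*(-8) = 864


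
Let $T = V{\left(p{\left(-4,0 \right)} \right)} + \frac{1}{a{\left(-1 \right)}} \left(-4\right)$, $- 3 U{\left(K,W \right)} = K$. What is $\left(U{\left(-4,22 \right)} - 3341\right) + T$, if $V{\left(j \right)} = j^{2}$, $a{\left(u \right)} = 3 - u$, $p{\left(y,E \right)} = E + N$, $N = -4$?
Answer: $- \frac{9974}{3} \approx -3324.7$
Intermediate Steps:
$U{\left(K,W \right)} = - \frac{K}{3}$
$p{\left(y,E \right)} = -4 + E$ ($p{\left(y,E \right)} = E - 4 = -4 + E$)
$T = 15$ ($T = \left(-4 + 0\right)^{2} + \frac{1}{3 - -1} \left(-4\right) = \left(-4\right)^{2} + \frac{1}{3 + 1} \left(-4\right) = 16 + \frac{1}{4} \left(-4\right) = 16 - 1 = 15$)
$\left(U{\left(-4,22 \right)} - 3341\right) + T = \left(\left(- \frac{1}{3}\right) \left(-4\right) - 3341\right) + 15 = \left(\frac{4}{3} - 3341\right) + 15 = - \frac{10019}{3} + 15 = - \frac{9974}{3}$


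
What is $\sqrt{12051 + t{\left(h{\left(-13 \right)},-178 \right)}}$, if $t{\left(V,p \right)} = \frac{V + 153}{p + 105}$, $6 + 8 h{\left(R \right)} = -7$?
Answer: $\frac{\sqrt{1027339658}}{292} \approx 109.77$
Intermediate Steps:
$h{\left(R \right)} = - \frac{13}{8}$ ($h{\left(R \right)} = - \frac{3}{4} + \frac{1}{8} \left(-7\right) = - \frac{3}{4} - \frac{7}{8} = - \frac{13}{8}$)
$t{\left(V,p \right)} = \frac{153 + V}{105 + p}$
$\sqrt{12051 + t{\left(h{\left(-13 \right)},-178 \right)}} = \sqrt{12051 + \frac{153 - \frac{13}{8}}{105 - 178}} = \sqrt{12051 + \frac{1}{-73} \cdot \frac{1211}{8}} = \sqrt{12051 - \frac{1211}{584}} = \sqrt{\frac{7036573}{584}} = \frac{\sqrt{1027339658}}{292}$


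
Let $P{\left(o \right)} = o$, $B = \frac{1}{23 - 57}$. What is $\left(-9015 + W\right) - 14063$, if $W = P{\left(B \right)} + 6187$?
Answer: $- \frac{574295}{34} \approx -16891.0$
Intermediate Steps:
$B = - \frac{1}{34}$ ($B = \frac{1}{-34} = - \frac{1}{34} \approx -0.029412$)
$W = \frac{210357}{34}$ ($W = - \frac{1}{34} + 6187 = \frac{210357}{34} \approx 6187.0$)
$\left(-9015 + W\right) - 14063 = \left(-9015 + \frac{210357}{34}\right) - 14063 = - \frac{96153}{34} - 14063 = - \frac{574295}{34}$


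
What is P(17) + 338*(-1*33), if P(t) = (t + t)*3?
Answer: -11052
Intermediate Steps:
P(t) = 6*t (P(t) = (2*t)*3 = 6*t)
P(17) + 338*(-1*33) = 6*17 + 338*(-1*33) = 102 + 338*(-33) = 102 - 11154 = -11052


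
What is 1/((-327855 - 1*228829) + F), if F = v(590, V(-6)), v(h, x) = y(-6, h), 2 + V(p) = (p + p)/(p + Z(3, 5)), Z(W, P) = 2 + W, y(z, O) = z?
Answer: -1/556690 ≈ -1.7963e-6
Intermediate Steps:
V(p) = -2 + 2*p/(5 + p) (V(p) = -2 + (p + p)/(p + (2 + 3)) = -2 + (2*p)/(p + 5) = -2 + (2*p)/(5 + p) = -2 + 2*p/(5 + p))
v(h, x) = -6
F = -6
1/((-327855 - 1*228829) + F) = 1/((-327855 - 1*228829) - 6) = 1/((-327855 - 228829) - 6) = 1/(-556684 - 6) = 1/(-556690) = -1/556690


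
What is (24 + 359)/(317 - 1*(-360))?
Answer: 383/677 ≈ 0.56573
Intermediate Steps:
(24 + 359)/(317 - 1*(-360)) = 383/(317 + 360) = 383/677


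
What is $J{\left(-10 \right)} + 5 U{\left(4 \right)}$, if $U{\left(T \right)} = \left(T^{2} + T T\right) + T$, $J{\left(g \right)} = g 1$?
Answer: $170$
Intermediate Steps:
$J{\left(g \right)} = g$
$U{\left(T \right)} = T + 2 T^{2}$ ($U{\left(T \right)} = \left(T^{2} + T^{2}\right) + T = 2 T^{2} + T = T + 2 T^{2}$)
$J{\left(-10 \right)} + 5 U{\left(4 \right)} = -10 + 5 \cdot 4 \left(1 + 2 \cdot 4\right) = -10 + 5 \cdot 4 \left(1 + 8\right) = -10 + 5 \cdot 4 \cdot 9 = -10 + 5 \cdot 36 = -10 + 180 = 170$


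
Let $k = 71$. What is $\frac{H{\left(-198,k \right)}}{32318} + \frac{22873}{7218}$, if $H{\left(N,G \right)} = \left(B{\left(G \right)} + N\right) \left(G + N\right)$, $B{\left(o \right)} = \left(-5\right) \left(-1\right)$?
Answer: $\frac{229032503}{58317831} \approx 3.9273$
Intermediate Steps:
$B{\left(o \right)} = 5$
$H{\left(N,G \right)} = \left(5 + N\right) \left(G + N\right)$
$\frac{H{\left(-198,k \right)}}{32318} + \frac{22873}{7218} = \frac{\left(-198\right)^{2} + 5 \cdot 71 + 5 \left(-198\right) + 71 \left(-198\right)}{32318} + \frac{22873}{7218} = \left(39204 + 355 - 990 - 14058\right) \frac{1}{32318} + 22873 \cdot \frac{1}{7218} = 24511 \cdot \frac{1}{32318} + \frac{22873}{7218} = \frac{24511}{32318} + \frac{22873}{7218} = \frac{229032503}{58317831}$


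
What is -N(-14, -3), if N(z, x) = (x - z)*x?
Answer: 33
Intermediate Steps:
N(z, x) = x*(x - z)
-N(-14, -3) = -(-3)*(-3 - 1*(-14)) = -(-3)*(-3 + 14) = -(-3)*11 = -1*(-33) = 33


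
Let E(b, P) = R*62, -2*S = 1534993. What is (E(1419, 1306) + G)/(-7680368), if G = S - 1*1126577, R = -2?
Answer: 3788395/15360736 ≈ 0.24663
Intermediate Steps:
S = -1534993/2 (S = -½*1534993 = -1534993/2 ≈ -7.6750e+5)
E(b, P) = -124 (E(b, P) = -2*62 = -124)
G = -3788147/2 (G = -1534993/2 - 1*1126577 = -1534993/2 - 1126577 = -3788147/2 ≈ -1.8941e+6)
(E(1419, 1306) + G)/(-7680368) = (-124 - 3788147/2)/(-7680368) = -3788395/2*(-1/7680368) = 3788395/15360736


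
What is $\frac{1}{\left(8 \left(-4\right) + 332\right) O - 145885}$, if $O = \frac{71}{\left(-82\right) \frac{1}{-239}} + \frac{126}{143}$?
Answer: $- \frac{5863}{489788905} \approx -1.197 \cdot 10^{-5}$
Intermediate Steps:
$O = \frac{2436899}{11726}$ ($O = \frac{71}{\left(-82\right) \left(- \frac{1}{239}\right)} + 126 \cdot \frac{1}{143} = \frac{71}{\frac{82}{239}} + \frac{126}{143} = 71 \cdot \frac{239}{82} + \frac{126}{143} = \frac{16969}{82} + \frac{126}{143} = \frac{2436899}{11726} \approx 207.82$)
$\frac{1}{\left(8 \left(-4\right) + 332\right) O - 145885} = \frac{1}{\left(8 \left(-4\right) + 332\right) \frac{2436899}{11726} - 145885} = \frac{1}{\left(-32 + 332\right) \frac{2436899}{11726} - 145885} = \frac{1}{300 \cdot \frac{2436899}{11726} - 145885} = \frac{1}{\frac{365534850}{5863} - 145885} = \frac{1}{- \frac{489788905}{5863}} = - \frac{5863}{489788905}$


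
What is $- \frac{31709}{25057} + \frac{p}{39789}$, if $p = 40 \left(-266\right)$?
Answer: $- \frac{1528275881}{996992973} \approx -1.5329$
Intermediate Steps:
$p = -10640$
$- \frac{31709}{25057} + \frac{p}{39789} = - \frac{31709}{25057} - \frac{10640}{39789} = - \frac{1528275881}{996992973}$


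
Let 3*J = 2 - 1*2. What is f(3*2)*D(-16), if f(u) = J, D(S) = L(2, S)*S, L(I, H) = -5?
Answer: 0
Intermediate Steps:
D(S) = -5*S
J = 0 (J = (2 - 1*2)/3 = (2 - 2)/3 = (⅓)*0 = 0)
f(u) = 0
f(3*2)*D(-16) = 0*(-5*(-16)) = 0*80 = 0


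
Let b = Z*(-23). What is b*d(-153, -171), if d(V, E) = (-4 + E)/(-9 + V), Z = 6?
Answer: -4025/27 ≈ -149.07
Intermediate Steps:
d(V, E) = (-4 + E)/(-9 + V)
b = -138 (b = 6*(-23) = -138)
b*d(-153, -171) = -138*(-4 - 171)/(-9 - 153) = -138*(-175)/(-162) = -(-23)*(-175)/27 = -138*175/162 = -4025/27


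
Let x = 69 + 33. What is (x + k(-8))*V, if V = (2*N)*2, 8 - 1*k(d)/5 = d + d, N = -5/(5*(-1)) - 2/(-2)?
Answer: 1776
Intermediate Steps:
N = 2 (N = -5/(-5) - 2*(-1/2) = -5*(-1/5) + 1 = 1 + 1 = 2)
k(d) = 40 - 10*d (k(d) = 40 - 5*(d + d) = 40 - 10*d)
x = 102
V = 8 (V = (2*2)*2 = 4*2 = 8)
(x + k(-8))*V = (102 + (40 - 10*(-8)))*8 = (102 + (40 + 80))*8 = (102 + 120)*8 = 222*8 = 1776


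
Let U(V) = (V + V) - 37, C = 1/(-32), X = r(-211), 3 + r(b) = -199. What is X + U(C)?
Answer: -3825/16 ≈ -239.06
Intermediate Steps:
r(b) = -202 (r(b) = -3 - 199 = -202)
X = -202
C = -1/32 ≈ -0.031250
U(V) = -37 + 2*V (U(V) = 2*V - 37 = -37 + 2*V)
X + U(C) = -202 + (-37 + 2*(-1/32)) = -202 + (-37 - 1/16) = -202 - 593/16 = -3825/16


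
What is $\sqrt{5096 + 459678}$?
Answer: $\sqrt{464774} \approx 681.74$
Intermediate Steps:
$\sqrt{5096 + 459678} = \sqrt{464774}$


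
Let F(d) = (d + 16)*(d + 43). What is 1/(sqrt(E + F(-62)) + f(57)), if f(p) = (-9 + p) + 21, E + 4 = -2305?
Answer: 69/6196 - I*sqrt(1435)/6196 ≈ 0.011136 - 0.0061138*I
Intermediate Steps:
E = -2309 (E = -4 - 2305 = -2309)
f(p) = 12 + p
F(d) = (16 + d)*(43 + d)
1/(sqrt(E + F(-62)) + f(57)) = 1/(sqrt(-2309 + (688 + (-62)**2 + 59*(-62))) + (12 + 57)) = 1/(sqrt(-2309 + (688 + 3844 - 3658)) + 69) = 1/(sqrt(-2309 + 874) + 69) = 1/(sqrt(-1435) + 69) = 1/(I*sqrt(1435) + 69) = 1/(69 + I*sqrt(1435))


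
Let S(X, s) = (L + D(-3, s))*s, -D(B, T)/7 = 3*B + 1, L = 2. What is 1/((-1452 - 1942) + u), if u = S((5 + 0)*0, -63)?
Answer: -1/7048 ≈ -0.00014188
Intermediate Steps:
D(B, T) = -7 - 21*B (D(B, T) = -7*(3*B + 1) = -7*(1 + 3*B) = -7 - 21*B)
S(X, s) = 58*s (S(X, s) = (2 + (-7 - 21*(-3)))*s = (2 + (-7 + 63))*s = (2 + 56)*s = 58*s)
u = -3654 (u = 58*(-63) = -3654)
1/((-1452 - 1942) + u) = 1/((-1452 - 1942) - 3654) = 1/(-3394 - 3654) = 1/(-7048) = -1/7048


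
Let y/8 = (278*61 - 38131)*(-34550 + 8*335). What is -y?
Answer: -5398268080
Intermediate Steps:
y = 5398268080 (y = 8*((278*61 - 38131)*(-34550 + 8*335)) = 8*((16958 - 38131)*(-34550 + 2680)) = 8*(-21173*(-31870)) = 8*674783510 = 5398268080)
-y = -1*5398268080 = -5398268080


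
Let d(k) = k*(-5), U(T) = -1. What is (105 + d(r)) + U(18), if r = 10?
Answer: 54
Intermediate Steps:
d(k) = -5*k
(105 + d(r)) + U(18) = (105 - 5*10) - 1 = (105 - 50) - 1 = 55 - 1 = 54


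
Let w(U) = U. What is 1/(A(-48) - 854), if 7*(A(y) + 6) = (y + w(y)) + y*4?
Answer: -7/6308 ≈ -0.0011097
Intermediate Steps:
A(y) = -6 + 6*y/7 (A(y) = -6 + ((y + y) + y*4)/7 = -6 + (2*y + 4*y)/7 = -6 + (6*y)/7 = -6 + 6*y/7)
1/(A(-48) - 854) = 1/((-6 + (6/7)*(-48)) - 854) = 1/((-6 - 288/7) - 854) = 1/(-330/7 - 854) = 1/(-6308/7) = -7/6308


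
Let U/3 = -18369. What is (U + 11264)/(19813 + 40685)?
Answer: -43843/60498 ≈ -0.72470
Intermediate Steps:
U = -55107 (U = 3*(-18369) = -55107)
(U + 11264)/(19813 + 40685) = (-55107 + 11264)/(19813 + 40685) = -43843/60498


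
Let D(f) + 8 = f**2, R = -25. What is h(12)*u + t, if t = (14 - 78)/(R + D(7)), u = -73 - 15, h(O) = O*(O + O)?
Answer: -25348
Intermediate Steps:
D(f) = -8 + f**2
h(O) = 2*O**2 (h(O) = O*(2*O) = 2*O**2)
u = -88
t = -4 (t = (14 - 78)/(-25 + (-8 + 7**2)) = -64/(-25 + (-8 + 49)) = -64/(-25 + 41) = -64/16 = -64*1/16 = -4)
h(12)*u + t = (2*12**2)*(-88) - 4 = (2*144)*(-88) - 4 = 288*(-88) - 4 = -25344 - 4 = -25348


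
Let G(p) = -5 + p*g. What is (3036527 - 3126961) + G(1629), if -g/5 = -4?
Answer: -57859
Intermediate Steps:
g = 20 (g = -5*(-4) = 20)
G(p) = -5 + 20*p (G(p) = -5 + p*20 = -5 + 20*p)
(3036527 - 3126961) + G(1629) = (3036527 - 3126961) + (-5 + 20*1629) = -90434 + (-5 + 32580) = -90434 + 32575 = -57859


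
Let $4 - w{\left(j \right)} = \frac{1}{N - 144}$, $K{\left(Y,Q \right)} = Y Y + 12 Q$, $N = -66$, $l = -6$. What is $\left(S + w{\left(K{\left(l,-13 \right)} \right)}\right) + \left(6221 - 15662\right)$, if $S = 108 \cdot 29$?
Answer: $- \frac{1324049}{210} \approx -6305.0$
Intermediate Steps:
$K{\left(Y,Q \right)} = Y^{2} + 12 Q$
$w{\left(j \right)} = \frac{841}{210}$ ($w{\left(j \right)} = 4 - \frac{1}{-66 - 144} = 4 - \frac{1}{-210} = 4 - - \frac{1}{210} = 4 + \frac{1}{210} = \frac{841}{210}$)
$S = 3132$
$\left(S + w{\left(K{\left(l,-13 \right)} \right)}\right) + \left(6221 - 15662\right) = \left(3132 + \frac{841}{210}\right) + \left(6221 - 15662\right) = \frac{658561}{210} + \left(6221 - 15662\right) = \frac{658561}{210} - 9441 = - \frac{1324049}{210}$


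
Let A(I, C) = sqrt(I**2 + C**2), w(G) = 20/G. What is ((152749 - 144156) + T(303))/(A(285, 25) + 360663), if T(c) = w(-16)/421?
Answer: 5219012532441/219050876638796 - 72353035*sqrt(3274)/219050876638796 ≈ 0.023807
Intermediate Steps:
A(I, C) = sqrt(C**2 + I**2)
T(c) = -5/1684 (T(c) = (20/(-16))/421 = (20*(-1/16))*(1/421) = -5/4*1/421 = -5/1684)
((152749 - 144156) + T(303))/(A(285, 25) + 360663) = ((152749 - 144156) - 5/1684)/(sqrt(25**2 + 285**2) + 360663) = (8593 - 5/1684)/(sqrt(625 + 81225) + 360663) = 14470607/(1684*(sqrt(81850) + 360663)) = 14470607/(1684*(5*sqrt(3274) + 360663)) = 14470607/(1684*(360663 + 5*sqrt(3274)))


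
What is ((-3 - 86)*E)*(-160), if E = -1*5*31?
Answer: -2207200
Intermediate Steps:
E = -155 (E = -5*31 = -155)
((-3 - 86)*E)*(-160) = ((-3 - 86)*(-155))*(-160) = -89*(-155)*(-160) = 13795*(-160) = -2207200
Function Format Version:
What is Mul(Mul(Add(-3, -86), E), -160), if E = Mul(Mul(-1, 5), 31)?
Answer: -2207200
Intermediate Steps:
E = -155 (E = Mul(-5, 31) = -155)
Mul(Mul(Add(-3, -86), E), -160) = Mul(Mul(Add(-3, -86), -155), -160) = Mul(Mul(-89, -155), -160) = Mul(13795, -160) = -2207200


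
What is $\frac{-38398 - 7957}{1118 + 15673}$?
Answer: $- \frac{46355}{16791} \approx -2.7607$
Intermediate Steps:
$\frac{-38398 - 7957}{1118 + 15673} = - \frac{46355}{16791}$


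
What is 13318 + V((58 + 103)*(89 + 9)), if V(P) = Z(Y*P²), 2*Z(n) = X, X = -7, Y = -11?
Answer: 26629/2 ≈ 13315.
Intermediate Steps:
Z(n) = -7/2 (Z(n) = (½)*(-7) = -7/2)
V(P) = -7/2
13318 + V((58 + 103)*(89 + 9)) = 13318 - 7/2 = 26629/2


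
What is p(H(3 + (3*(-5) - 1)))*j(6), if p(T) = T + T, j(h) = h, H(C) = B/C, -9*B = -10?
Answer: -40/39 ≈ -1.0256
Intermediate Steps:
B = 10/9 (B = -⅑*(-10) = 10/9 ≈ 1.1111)
H(C) = 10/(9*C)
p(T) = 2*T
p(H(3 + (3*(-5) - 1)))*j(6) = (2*(10/(9*(3 + (3*(-5) - 1)))))*6 = (2*(10/(9*(3 + (-15 - 1)))))*6 = (2*(10/(9*(3 - 16))))*6 = (2*((10/9)/(-13)))*6 = (2*((10/9)*(-1/13)))*6 = (2*(-10/117))*6 = -20/117*6 = -40/39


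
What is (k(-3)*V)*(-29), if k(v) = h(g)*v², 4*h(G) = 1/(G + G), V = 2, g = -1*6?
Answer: 87/8 ≈ 10.875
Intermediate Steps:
g = -6
h(G) = 1/(8*G) (h(G) = 1/(4*(G + G)) = 1/(4*((2*G))) = (1/(2*G))/4 = 1/(8*G))
k(v) = -v²/48 (k(v) = ((⅛)/(-6))*v² = ((⅛)*(-⅙))*v² = -v²/48)
(k(-3)*V)*(-29) = (-1/48*(-3)²*2)*(-29) = (-1/48*9*2)*(-29) = -3/16*2*(-29) = -3/8*(-29) = 87/8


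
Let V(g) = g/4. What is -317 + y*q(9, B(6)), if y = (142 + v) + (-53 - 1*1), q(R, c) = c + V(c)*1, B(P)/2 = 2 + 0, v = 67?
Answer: 458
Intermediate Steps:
V(g) = g/4 (V(g) = g*(1/4) = g/4)
B(P) = 4 (B(P) = 2*(2 + 0) = 2*2 = 4)
q(R, c) = 5*c/4 (q(R, c) = c + (c/4)*1 = c + c/4 = 5*c/4)
y = 155 (y = (142 + 67) + (-53 - 1*1) = 209 + (-53 - 1) = 209 - 54 = 155)
-317 + y*q(9, B(6)) = -317 + 155*((5/4)*4) = -317 + 155*5 = -317 + 775 = 458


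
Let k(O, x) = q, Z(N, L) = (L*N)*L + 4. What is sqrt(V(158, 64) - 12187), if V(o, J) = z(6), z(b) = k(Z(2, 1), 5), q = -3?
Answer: I*sqrt(12190) ≈ 110.41*I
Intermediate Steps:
Z(N, L) = 4 + N*L**2 (Z(N, L) = N*L**2 + 4 = 4 + N*L**2)
k(O, x) = -3
z(b) = -3
V(o, J) = -3
sqrt(V(158, 64) - 12187) = sqrt(-3 - 12187) = sqrt(-12190) = I*sqrt(12190)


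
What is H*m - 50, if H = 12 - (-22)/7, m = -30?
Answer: -3530/7 ≈ -504.29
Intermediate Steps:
H = 106/7 (H = 12 - (-22)/7 = 12 - 1*(-22/7) = 12 + 22/7 = 106/7 ≈ 15.143)
H*m - 50 = (106/7)*(-30) - 50 = -3180/7 - 50 = -3530/7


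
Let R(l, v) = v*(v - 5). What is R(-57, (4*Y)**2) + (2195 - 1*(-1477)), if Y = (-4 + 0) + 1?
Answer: 23688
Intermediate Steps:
Y = -3 (Y = -4 + 1 = -3)
R(l, v) = v*(-5 + v)
R(-57, (4*Y)**2) + (2195 - 1*(-1477)) = (4*(-3))**2*(-5 + (4*(-3))**2) + (2195 - 1*(-1477)) = (-12)**2*(-5 + (-12)**2) + (2195 + 1477) = 144*(-5 + 144) + 3672 = 144*139 + 3672 = 20016 + 3672 = 23688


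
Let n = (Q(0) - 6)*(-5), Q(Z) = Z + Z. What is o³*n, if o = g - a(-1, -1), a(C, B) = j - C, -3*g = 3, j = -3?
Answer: 30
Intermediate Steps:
g = -1 (g = -⅓*3 = -1)
Q(Z) = 2*Z
n = 30 (n = (2*0 - 6)*(-5) = (0 - 6)*(-5) = -6*(-5) = 30)
a(C, B) = -3 - C
o = 1 (o = -1 - (-3 - 1*(-1)) = -1 - (-3 + 1) = -1 - 1*(-2) = -1 + 2 = 1)
o³*n = 1³*30 = 1*30 = 30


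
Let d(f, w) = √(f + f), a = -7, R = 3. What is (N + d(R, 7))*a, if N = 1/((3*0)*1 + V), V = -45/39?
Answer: 91/15 - 7*√6 ≈ -11.080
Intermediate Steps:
V = -15/13 (V = -45*1/39 = -15/13 ≈ -1.1538)
N = -13/15 (N = 1/((3*0)*1 - 15/13) = 1/(0*1 - 15/13) = 1/(0 - 15/13) = 1/(-15/13) = -13/15 ≈ -0.86667)
d(f, w) = √2*√f (d(f, w) = √(2*f) = √2*√f)
(N + d(R, 7))*a = (-13/15 + √2*√3)*(-7) = (-13/15 + √6)*(-7) = 91/15 - 7*√6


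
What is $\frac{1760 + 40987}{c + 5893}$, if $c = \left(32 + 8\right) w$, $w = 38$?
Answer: $\frac{14249}{2471} \approx 5.7665$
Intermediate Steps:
$c = 1520$ ($c = \left(32 + 8\right) 38 = 40 \cdot 38 = 1520$)
$\frac{1760 + 40987}{c + 5893} = \frac{1760 + 40987}{1520 + 5893} = \frac{42747}{7413} = 42747 \cdot \frac{1}{7413} = \frac{14249}{2471}$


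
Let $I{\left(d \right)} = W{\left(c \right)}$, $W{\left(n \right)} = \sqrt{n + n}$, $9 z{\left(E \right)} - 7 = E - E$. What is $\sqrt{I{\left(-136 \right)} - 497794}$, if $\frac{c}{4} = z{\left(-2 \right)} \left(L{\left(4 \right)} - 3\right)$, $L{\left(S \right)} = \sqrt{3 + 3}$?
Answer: $\frac{\sqrt{-4480146 + 6 \sqrt{14} \sqrt{-3 + \sqrt{6}}}}{3} \approx 0.0013116 + 705.54 i$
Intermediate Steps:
$L{\left(S \right)} = \sqrt{6}$
$z{\left(E \right)} = \frac{7}{9}$ ($z{\left(E \right)} = \frac{7}{9} + \frac{E - E}{9} = \frac{7}{9} + \frac{1}{9} \cdot 0 = \frac{7}{9} + 0 = \frac{7}{9}$)
$c = - \frac{28}{3} + \frac{28 \sqrt{6}}{9}$ ($c = 4 \frac{7 \left(\sqrt{6} - 3\right)}{9} = 4 \frac{7 \left(-3 + \sqrt{6}\right)}{9} = 4 \left(- \frac{7}{3} + \frac{7 \sqrt{6}}{9}\right) = - \frac{28}{3} + \frac{28 \sqrt{6}}{9} \approx -1.7127$)
$W{\left(n \right)} = \sqrt{2} \sqrt{n}$ ($W{\left(n \right)} = \sqrt{2 n} = \sqrt{2} \sqrt{n}$)
$I{\left(d \right)} = \sqrt{2} \sqrt{- \frac{28}{3} + \frac{28 \sqrt{6}}{9}}$
$\sqrt{I{\left(-136 \right)} - 497794} = \sqrt{\frac{2 \sqrt{-42 + 14 \sqrt{6}}}{3} - 497794} = \sqrt{-497794 + \frac{2 \sqrt{-42 + 14 \sqrt{6}}}{3}}$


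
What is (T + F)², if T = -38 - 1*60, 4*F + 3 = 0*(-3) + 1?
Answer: 38809/4 ≈ 9702.3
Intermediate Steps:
F = -½ (F = -¾ + (0*(-3) + 1)/4 = -¾ + (0 + 1)/4 = -¾ + (¼)*1 = -¾ + ¼ = -½ ≈ -0.50000)
T = -98 (T = -38 - 60 = -98)
(T + F)² = (-98 - ½)² = (-197/2)² = 38809/4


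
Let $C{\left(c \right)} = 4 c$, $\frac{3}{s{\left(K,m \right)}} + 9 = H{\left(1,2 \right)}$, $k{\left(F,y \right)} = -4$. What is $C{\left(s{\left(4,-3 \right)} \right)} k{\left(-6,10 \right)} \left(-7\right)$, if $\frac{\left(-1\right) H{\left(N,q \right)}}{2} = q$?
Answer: $- \frac{336}{13} \approx -25.846$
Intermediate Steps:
$H{\left(N,q \right)} = - 2 q$
$s{\left(K,m \right)} = - \frac{3}{13}$ ($s{\left(K,m \right)} = \frac{3}{-9 - 4} = \frac{3}{-13} = 3 \left(- \frac{1}{13}\right) = - \frac{3}{13}$)
$C{\left(s{\left(4,-3 \right)} \right)} k{\left(-6,10 \right)} \left(-7\right) = 4 \left(- \frac{3}{13}\right) \left(-4\right) \left(-7\right) = \left(- \frac{12}{13}\right) \left(-4\right) \left(-7\right) = \frac{48}{13} \left(-7\right) = - \frac{336}{13}$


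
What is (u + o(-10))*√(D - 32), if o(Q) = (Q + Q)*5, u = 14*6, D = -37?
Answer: -16*I*√69 ≈ -132.91*I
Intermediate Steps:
u = 84
o(Q) = 10*Q (o(Q) = (2*Q)*5 = 10*Q)
(u + o(-10))*√(D - 32) = (84 + 10*(-10))*√(-37 - 32) = (84 - 100)*√(-69) = -16*I*√69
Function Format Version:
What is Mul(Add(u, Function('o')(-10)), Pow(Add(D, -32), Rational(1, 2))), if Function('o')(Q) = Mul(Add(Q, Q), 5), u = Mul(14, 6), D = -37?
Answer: Mul(-16, I, Pow(69, Rational(1, 2))) ≈ Mul(-132.91, I)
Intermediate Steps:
u = 84
Function('o')(Q) = Mul(10, Q) (Function('o')(Q) = Mul(Mul(2, Q), 5) = Mul(10, Q))
Mul(Add(u, Function('o')(-10)), Pow(Add(D, -32), Rational(1, 2))) = Mul(Add(84, Mul(10, -10)), Pow(Add(-37, -32), Rational(1, 2))) = Mul(Add(84, -100), Pow(-69, Rational(1, 2))) = Mul(-16, Mul(I, Pow(69, Rational(1, 2)))) = Mul(-16, I, Pow(69, Rational(1, 2)))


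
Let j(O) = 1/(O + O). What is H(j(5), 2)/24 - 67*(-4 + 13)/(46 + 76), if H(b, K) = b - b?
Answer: -603/122 ≈ -4.9426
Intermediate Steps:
j(O) = 1/(2*O)
H(b, K) = 0
H(j(5), 2)/24 - 67*(-4 + 13)/(46 + 76) = 0/24 - 67*(-4 + 13)/(46 + 76) = 0*(1/24) - 603/122 = 0 - 603/122 = -603/122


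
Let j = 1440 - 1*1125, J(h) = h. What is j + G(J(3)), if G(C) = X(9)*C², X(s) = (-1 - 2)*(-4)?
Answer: 423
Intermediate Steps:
X(s) = 12 (X(s) = -3*(-4) = 12)
G(C) = 12*C²
j = 315 (j = 1440 - 1125 = 315)
j + G(J(3)) = 315 + 12*3² = 315 + 12*9 = 315 + 108 = 423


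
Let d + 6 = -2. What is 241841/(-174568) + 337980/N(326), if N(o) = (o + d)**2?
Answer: 2878713613/1471084536 ≈ 1.9569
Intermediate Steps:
d = -8 (d = -6 - 2 = -8)
N(o) = (-8 + o)**2 (N(o) = (o - 8)**2 = (-8 + o)**2)
241841/(-174568) + 337980/N(326) = 241841/(-174568) + 337980/((-8 + 326)**2) = 241841*(-1/174568) + 337980/(318**2) = -241841/174568 + 337980/101124 = -241841/174568 + 337980*(1/101124) = -241841/174568 + 28165/8427 = 2878713613/1471084536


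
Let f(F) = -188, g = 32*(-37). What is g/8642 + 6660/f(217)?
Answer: -7222289/203087 ≈ -35.563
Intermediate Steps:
g = -1184
g/8642 + 6660/f(217) = -1184/8642 + 6660/(-188) = -1184*1/8642 + 6660*(-1/188) = -592/4321 - 1665/47 = -7222289/203087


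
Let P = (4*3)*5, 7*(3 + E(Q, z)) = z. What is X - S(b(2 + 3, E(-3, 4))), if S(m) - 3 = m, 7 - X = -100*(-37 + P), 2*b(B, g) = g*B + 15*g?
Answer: 16298/7 ≈ 2328.3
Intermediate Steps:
E(Q, z) = -3 + z/7
P = 60 (P = 12*5 = 60)
b(B, g) = 15*g/2 + B*g/2 (b(B, g) = (g*B + 15*g)/2 = (B*g + 15*g)/2 = (15*g + B*g)/2 = 15*g/2 + B*g/2)
X = 2307 (X = 7 - (-100)*(-37 + 60) = 7 - (-100)*23 = 7 - 1*(-2300) = 7 + 2300 = 2307)
S(m) = 3 + m
X - S(b(2 + 3, E(-3, 4))) = 2307 - (3 + (-3 + (1/7)*4)*(15 + (2 + 3))/2) = 2307 - (3 + (-3 + 4/7)*(15 + 5)/2) = 2307 - (3 + (1/2)*(-17/7)*20) = 2307 - (3 - 170/7) = 2307 - 1*(-149/7) = 2307 + 149/7 = 16298/7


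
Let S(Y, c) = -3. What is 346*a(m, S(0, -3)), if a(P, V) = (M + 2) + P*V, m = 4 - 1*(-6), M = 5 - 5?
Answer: -9688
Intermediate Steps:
M = 0
m = 10 (m = 4 + 6 = 10)
a(P, V) = 2 + P*V (a(P, V) = (0 + 2) + P*V = 2 + P*V)
346*a(m, S(0, -3)) = 346*(2 + 10*(-3)) = 346*(2 - 30) = 346*(-28) = -9688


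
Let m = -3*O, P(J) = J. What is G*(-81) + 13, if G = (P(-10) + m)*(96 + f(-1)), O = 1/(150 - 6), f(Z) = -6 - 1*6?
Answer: 272779/4 ≈ 68195.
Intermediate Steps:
f(Z) = -12 (f(Z) = -6 - 6 = -12)
O = 1/144 ≈ 0.0069444
m = -1/48 (m = -3*1/144 = -1/48 ≈ -0.020833)
G = -3367/4 (G = (-10 - 1/48)*(96 - 12) = -481/48*84 = -3367/4 ≈ -841.75)
G*(-81) + 13 = -3367/4*(-81) + 13 = 272727/4 + 13 = 272779/4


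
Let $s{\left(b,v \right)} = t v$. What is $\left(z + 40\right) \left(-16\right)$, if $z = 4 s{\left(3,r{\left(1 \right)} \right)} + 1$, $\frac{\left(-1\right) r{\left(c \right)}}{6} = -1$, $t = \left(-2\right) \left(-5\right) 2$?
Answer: $-8336$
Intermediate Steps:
$t = 20$ ($t = 10 \cdot 2 = 20$)
$r{\left(c \right)} = 6$ ($r{\left(c \right)} = \left(-6\right) \left(-1\right) = 6$)
$s{\left(b,v \right)} = 20 v$
$z = 481$ ($z = 4 \cdot 20 \cdot 6 + 1 = 4 \cdot 120 + 1 = 480 + 1 = 481$)
$\left(z + 40\right) \left(-16\right) = \left(481 + 40\right) \left(-16\right) = 521 \left(-16\right) = -8336$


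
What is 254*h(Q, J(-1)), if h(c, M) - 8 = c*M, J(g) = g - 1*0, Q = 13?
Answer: -1270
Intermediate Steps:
J(g) = g (J(g) = g + 0 = g)
h(c, M) = 8 + M*c (h(c, M) = 8 + c*M = 8 + M*c)
254*h(Q, J(-1)) = 254*(8 - 1*13) = 254*(8 - 13) = 254*(-5) = -1270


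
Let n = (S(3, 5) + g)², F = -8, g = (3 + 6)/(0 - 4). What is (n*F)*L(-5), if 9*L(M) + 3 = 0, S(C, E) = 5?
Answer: 121/6 ≈ 20.167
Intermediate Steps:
g = -9/4 (g = 9/(-4) = 9*(-¼) = -9/4 ≈ -2.2500)
L(M) = -⅓ (L(M) = -⅓ + (⅑)*0 = -⅓ + 0 = -⅓)
n = 121/16 (n = (5 - 9/4)² = (11/4)² = 121/16 ≈ 7.5625)
(n*F)*L(-5) = ((121/16)*(-8))*(-⅓) = -121/2*(-⅓) = 121/6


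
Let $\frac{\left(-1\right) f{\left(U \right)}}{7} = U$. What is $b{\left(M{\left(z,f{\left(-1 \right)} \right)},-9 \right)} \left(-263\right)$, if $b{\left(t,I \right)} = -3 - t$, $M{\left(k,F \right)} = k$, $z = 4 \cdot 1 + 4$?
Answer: $2893$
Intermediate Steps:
$f{\left(U \right)} = - 7 U$
$z = 8$ ($z = 4 + 4 = 8$)
$b{\left(M{\left(z,f{\left(-1 \right)} \right)},-9 \right)} \left(-263\right) = \left(-3 - 8\right) \left(-263\right) = \left(-11\right) \left(-263\right) = 2893$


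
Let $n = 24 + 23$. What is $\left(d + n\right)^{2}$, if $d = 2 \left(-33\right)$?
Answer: $361$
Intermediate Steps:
$d = -66$
$n = 47$
$\left(d + n\right)^{2} = \left(-66 + 47\right)^{2} = \left(-19\right)^{2} = 361$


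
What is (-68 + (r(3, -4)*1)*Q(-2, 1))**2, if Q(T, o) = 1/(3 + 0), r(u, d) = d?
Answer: 43264/9 ≈ 4807.1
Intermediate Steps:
Q(T, o) = 1/3
(-68 + (r(3, -4)*1)*Q(-2, 1))**2 = (-68 - 4*1*(1/3))**2 = (-68 - 4*1/3)**2 = (-68 - 4/3)**2 = (-208/3)**2 = 43264/9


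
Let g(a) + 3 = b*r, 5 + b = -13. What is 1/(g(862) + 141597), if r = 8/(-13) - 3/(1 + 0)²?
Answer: 13/1841568 ≈ 7.0592e-6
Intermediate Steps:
b = -18 (b = -5 - 13 = -18)
r = -47/13 (r = 8*(-1/13) - 3/(1²) = -8/13 - 3/1 = -8/13 - 3*1 = -8/13 - 3 = -47/13 ≈ -3.6154)
g(a) = 807/13 (g(a) = -3 - 18*(-47/13) = -3 + 846/13 = 807/13)
1/(g(862) + 141597) = 1/(807/13 + 141597) = 1/(1841568/13) = 13/1841568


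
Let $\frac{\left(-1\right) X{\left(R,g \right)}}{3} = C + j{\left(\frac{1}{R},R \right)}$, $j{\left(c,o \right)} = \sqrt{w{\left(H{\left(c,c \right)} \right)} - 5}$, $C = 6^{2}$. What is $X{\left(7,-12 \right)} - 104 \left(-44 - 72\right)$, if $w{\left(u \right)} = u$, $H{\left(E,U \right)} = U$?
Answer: $11956 - \frac{3 i \sqrt{238}}{7} \approx 11956.0 - 6.6117 i$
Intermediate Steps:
$C = 36$
$j{\left(c,o \right)} = \sqrt{-5 + c}$ ($j{\left(c,o \right)} = \sqrt{c - 5} = \sqrt{-5 + c}$)
$X{\left(R,g \right)} = -108 - 3 \sqrt{-5 + \frac{1}{R}}$ ($X{\left(R,g \right)} = - 3 \left(36 + \sqrt{-5 + \frac{1}{R}}\right) = -108 - 3 \sqrt{-5 + \frac{1}{R}}$)
$X{\left(7,-12 \right)} - 104 \left(-44 - 72\right) = \left(-108 - 3 \sqrt{-5 + \frac{1}{7}}\right) - 104 \left(-44 - 72\right) = \left(-108 - 3 \sqrt{- \frac{34}{7}}\right) - -12064 = \left(-108 - 3 \frac{i \sqrt{238}}{7}\right) + 12064 = \left(-108 - \frac{3 i \sqrt{238}}{7}\right) + 12064 = 11956 - \frac{3 i \sqrt{238}}{7}$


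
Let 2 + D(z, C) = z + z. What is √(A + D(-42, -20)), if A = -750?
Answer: 2*I*√209 ≈ 28.914*I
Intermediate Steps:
D(z, C) = -2 + 2*z (D(z, C) = -2 + (z + z) = -2 + 2*z)
√(A + D(-42, -20)) = √(-750 + (-2 + 2*(-42))) = √(-750 + (-2 - 84)) = √(-750 - 86) = √(-836) = 2*I*√209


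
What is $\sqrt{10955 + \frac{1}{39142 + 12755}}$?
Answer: $\frac{2 \sqrt{7376271578373}}{51897} \approx 104.67$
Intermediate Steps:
$\sqrt{10955 + \frac{1}{39142 + 12755}} = \sqrt{10955 + \frac{1}{51897}} = \sqrt{\frac{568531636}{51897}} = \frac{2 \sqrt{7376271578373}}{51897}$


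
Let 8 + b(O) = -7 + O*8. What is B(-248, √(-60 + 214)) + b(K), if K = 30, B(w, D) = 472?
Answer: 697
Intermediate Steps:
b(O) = -15 + 8*O (b(O) = -8 + (-7 + O*8) = -8 + (-7 + 8*O) = -15 + 8*O)
B(-248, √(-60 + 214)) + b(K) = 472 + (-15 + 8*30) = 472 + (-15 + 240) = 472 + 225 = 697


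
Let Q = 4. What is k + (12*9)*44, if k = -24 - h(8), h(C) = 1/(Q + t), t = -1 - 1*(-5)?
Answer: 37823/8 ≈ 4727.9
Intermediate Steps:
t = 4 (t = -1 + 5 = 4)
h(C) = 1/8 (h(C) = 1/(4 + 4) = 1/8)
k = -193/8 (k = -24 - 1*1/8 = -24 - 1/8 = -193/8 ≈ -24.125)
k + (12*9)*44 = -193/8 + (12*9)*44 = -193/8 + 108*44 = -193/8 + 4752 = 37823/8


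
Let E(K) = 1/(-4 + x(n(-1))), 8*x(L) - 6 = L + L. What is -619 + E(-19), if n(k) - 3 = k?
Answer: -6813/11 ≈ -619.36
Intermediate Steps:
n(k) = 3 + k
x(L) = ¾ + L/4 (x(L) = ¾ + (L + L)/8 = ¾ + (2*L)/8 = ¾ + L/4)
E(K) = -4/11 (E(K) = 1/(-4 + (¾ + (3 - 1)/4)) = 1/(-4 + (¾ + (¼)*2)) = 1/(-4 + (¾ + ½)) = 1/(-4 + 5/4) = 1/(-11/4) = -4/11)
-619 + E(-19) = -619 - 4/11 = -6813/11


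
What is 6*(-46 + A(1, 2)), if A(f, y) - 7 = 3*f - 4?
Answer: -240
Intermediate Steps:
A(f, y) = 3 + 3*f (A(f, y) = 7 + (3*f - 4) = 7 + (-4 + 3*f) = 3 + 3*f)
6*(-46 + A(1, 2)) = 6*(-46 + (3 + 3*1)) = 6*(-46 + (3 + 3)) = 6*(-46 + 6) = 6*(-40) = -240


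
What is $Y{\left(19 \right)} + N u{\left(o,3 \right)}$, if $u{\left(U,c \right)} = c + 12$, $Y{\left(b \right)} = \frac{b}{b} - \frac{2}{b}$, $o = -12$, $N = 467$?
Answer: $\frac{133112}{19} \approx 7005.9$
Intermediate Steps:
$Y{\left(b \right)} = 1 - \frac{2}{b}$
$u{\left(U,c \right)} = 12 + c$
$Y{\left(19 \right)} + N u{\left(o,3 \right)} = \frac{-2 + 19}{19} + 467 \left(12 + 3\right) = \frac{1}{19} \cdot 17 + 467 \cdot 15 = \frac{17}{19} + 7005 = \frac{133112}{19}$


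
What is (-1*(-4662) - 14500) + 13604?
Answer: 3766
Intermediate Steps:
(-1*(-4662) - 14500) + 13604 = (4662 - 14500) + 13604 = -9838 + 13604 = 3766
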